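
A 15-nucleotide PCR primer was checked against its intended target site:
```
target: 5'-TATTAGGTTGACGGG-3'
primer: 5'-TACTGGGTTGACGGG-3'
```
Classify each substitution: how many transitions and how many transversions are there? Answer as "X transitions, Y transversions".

2 transitions, 0 transversions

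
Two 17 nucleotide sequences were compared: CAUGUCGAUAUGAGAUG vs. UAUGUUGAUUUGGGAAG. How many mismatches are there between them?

5

Comparing position by position, 5 sites differ: 1 (C/U), 6 (C/U), 10 (A/U), 13 (A/G), 16 (U/A).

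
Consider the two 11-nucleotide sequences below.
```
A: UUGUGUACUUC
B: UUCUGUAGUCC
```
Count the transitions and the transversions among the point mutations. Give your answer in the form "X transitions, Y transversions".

1 transition, 2 transversions

Mismatches (1-based):
position 3: G→C (purine→pyrimidine, transversion)
position 8: C→G (pyrimidine→purine, transversion)
position 10: U→C (pyrimidine→pyrimidine, transition)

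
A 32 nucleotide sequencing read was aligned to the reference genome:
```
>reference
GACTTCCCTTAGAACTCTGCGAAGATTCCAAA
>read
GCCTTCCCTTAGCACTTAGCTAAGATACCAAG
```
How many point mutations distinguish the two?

7

Comparing position by position, 7 sites differ: 2 (A/C), 13 (A/C), 17 (C/T), 18 (T/A), 21 (G/T), 27 (T/A), 32 (A/G).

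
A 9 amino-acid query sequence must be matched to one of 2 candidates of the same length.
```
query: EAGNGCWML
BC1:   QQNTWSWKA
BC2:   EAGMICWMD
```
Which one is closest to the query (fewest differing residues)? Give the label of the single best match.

BC2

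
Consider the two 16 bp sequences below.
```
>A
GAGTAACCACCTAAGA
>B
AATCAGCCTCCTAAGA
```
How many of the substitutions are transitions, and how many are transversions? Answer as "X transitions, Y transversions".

3 transitions, 2 transversions

Mismatches (1-based):
site 1: G→A (purine→purine, transition)
site 3: G→T (purine→pyrimidine, transversion)
site 4: T→C (pyrimidine→pyrimidine, transition)
site 6: A→G (purine→purine, transition)
site 9: A→T (purine→pyrimidine, transversion)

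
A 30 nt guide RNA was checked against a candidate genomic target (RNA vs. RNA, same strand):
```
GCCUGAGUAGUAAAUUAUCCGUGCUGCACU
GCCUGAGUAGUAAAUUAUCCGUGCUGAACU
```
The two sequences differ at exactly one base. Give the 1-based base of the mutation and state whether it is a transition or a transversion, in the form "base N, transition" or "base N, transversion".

base 27, transversion

Base 27 changes C→A. C is a pyrimidine and A is a purine, so this is a transversion.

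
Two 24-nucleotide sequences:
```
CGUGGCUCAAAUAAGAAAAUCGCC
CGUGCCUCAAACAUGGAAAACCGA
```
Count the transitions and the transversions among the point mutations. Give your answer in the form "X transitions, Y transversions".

Mismatches (1-based):
site 5: G→C (purine→pyrimidine, transversion)
site 12: U→C (pyrimidine→pyrimidine, transition)
site 14: A→U (purine→pyrimidine, transversion)
site 16: A→G (purine→purine, transition)
site 20: U→A (pyrimidine→purine, transversion)
site 22: G→C (purine→pyrimidine, transversion)
site 23: C→G (pyrimidine→purine, transversion)
site 24: C→A (pyrimidine→purine, transversion)

2 transitions, 6 transversions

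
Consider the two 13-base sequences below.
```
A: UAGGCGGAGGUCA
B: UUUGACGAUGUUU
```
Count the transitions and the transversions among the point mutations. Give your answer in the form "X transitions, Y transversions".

Mismatches (1-based):
position 2: A→U (purine→pyrimidine, transversion)
position 3: G→U (purine→pyrimidine, transversion)
position 5: C→A (pyrimidine→purine, transversion)
position 6: G→C (purine→pyrimidine, transversion)
position 9: G→U (purine→pyrimidine, transversion)
position 12: C→U (pyrimidine→pyrimidine, transition)
position 13: A→U (purine→pyrimidine, transversion)

1 transition, 6 transversions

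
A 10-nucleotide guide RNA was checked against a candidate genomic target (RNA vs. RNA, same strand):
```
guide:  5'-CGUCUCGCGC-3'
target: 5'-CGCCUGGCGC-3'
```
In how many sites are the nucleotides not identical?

2

Mismatches (1-based): site 3: U→C; site 6: C→G.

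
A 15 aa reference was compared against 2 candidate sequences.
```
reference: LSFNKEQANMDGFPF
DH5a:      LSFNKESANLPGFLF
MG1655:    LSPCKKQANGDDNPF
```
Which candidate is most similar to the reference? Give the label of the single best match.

DH5a

Hamming distances to reference — DH5a: 4; MG1655: 6.
Smallest is DH5a with 4 mismatches.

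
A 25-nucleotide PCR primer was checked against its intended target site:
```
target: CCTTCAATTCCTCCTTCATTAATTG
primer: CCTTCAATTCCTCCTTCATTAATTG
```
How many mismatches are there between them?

The two sequences are identical at every position.

0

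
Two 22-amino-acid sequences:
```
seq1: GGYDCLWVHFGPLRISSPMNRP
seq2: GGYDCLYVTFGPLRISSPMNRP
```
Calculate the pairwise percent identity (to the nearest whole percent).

91%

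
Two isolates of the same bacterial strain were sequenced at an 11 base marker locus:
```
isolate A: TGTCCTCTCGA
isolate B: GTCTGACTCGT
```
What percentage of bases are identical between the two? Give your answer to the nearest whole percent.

Mismatches at positions 1, 2, 3, 4, 5, 6, 11 (1-based): 7 of 11.
Identical positions: 4/11 = 36.36% → 36%.

36%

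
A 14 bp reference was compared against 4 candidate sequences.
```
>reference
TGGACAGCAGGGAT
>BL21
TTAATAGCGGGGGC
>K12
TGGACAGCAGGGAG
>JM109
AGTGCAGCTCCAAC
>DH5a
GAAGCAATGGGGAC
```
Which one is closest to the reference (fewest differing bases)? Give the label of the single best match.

Hamming distances to reference — BL21: 6; K12: 1; JM109: 8; DH5a: 8.
Smallest is K12 with 1 mismatch.

K12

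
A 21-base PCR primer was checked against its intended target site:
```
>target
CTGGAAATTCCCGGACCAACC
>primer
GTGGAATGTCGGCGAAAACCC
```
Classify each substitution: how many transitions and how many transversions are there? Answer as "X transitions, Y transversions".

0 transitions, 9 transversions

Transitions (purine↔purine or pyrimidine↔pyrimidine): none.
Transversions (purine↔pyrimidine): 1 C→G, 7 A→T, 8 T→G, 11 C→G, 12 C→G, 13 G→C, 16 C→A, 17 C→A, 19 A→C.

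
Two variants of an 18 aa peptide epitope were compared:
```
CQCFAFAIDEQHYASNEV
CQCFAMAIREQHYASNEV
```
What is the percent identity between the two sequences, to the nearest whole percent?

Mismatches at positions 6, 9 (1-based): 2 of 18.
Identical positions: 16/18 = 88.89% → 89%.

89%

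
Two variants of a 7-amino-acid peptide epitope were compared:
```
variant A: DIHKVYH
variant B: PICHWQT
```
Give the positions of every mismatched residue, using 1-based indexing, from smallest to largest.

1, 3, 4, 5, 6, 7

Differences at position 1 (D→P), position 3 (H→C), position 4 (K→H), position 5 (V→W), position 6 (Y→Q), position 7 (H→T).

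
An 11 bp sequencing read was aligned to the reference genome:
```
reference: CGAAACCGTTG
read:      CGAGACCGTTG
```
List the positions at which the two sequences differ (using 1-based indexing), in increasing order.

4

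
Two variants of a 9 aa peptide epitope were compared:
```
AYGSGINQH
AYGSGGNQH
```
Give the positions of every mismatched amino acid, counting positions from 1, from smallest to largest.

Scanning 1-based: 6: I/G.

6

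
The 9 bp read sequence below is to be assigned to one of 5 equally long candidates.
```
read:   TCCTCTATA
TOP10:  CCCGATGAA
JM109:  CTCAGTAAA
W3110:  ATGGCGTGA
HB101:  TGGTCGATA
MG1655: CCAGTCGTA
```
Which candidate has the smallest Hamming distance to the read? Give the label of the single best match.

Hamming distances to read — TOP10: 5; JM109: 5; W3110: 7; HB101: 3; MG1655: 6.
Smallest is HB101 with 3 mismatches.

HB101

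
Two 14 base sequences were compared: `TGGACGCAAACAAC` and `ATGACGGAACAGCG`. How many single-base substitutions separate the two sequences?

8

Comparing position by position, 8 positions differ: 1 (T/A), 2 (G/T), 7 (C/G), 10 (A/C), 11 (C/A), 12 (A/G), 13 (A/C), 14 (C/G).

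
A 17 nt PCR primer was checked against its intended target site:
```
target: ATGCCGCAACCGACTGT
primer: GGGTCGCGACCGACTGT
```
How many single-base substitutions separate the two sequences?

4

Comparing position by position, 4 bases differ: 1 (A/G), 2 (T/G), 4 (C/T), 8 (A/G).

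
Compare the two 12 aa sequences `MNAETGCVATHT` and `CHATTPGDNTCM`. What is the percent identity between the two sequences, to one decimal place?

Mismatches at positions 1, 2, 4, 6, 7, 8, 9, 11, 12 (1-based): 9 of 12.
Identical positions: 3/12 = 25% → 25.0%.

25.0%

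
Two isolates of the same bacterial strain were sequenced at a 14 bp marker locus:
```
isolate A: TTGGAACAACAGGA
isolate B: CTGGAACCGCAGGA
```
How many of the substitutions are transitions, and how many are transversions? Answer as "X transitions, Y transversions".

2 transitions, 1 transversion

Transitions (purine↔purine or pyrimidine↔pyrimidine): 1 T→C, 9 A→G.
Transversions (purine↔pyrimidine): 8 A→C.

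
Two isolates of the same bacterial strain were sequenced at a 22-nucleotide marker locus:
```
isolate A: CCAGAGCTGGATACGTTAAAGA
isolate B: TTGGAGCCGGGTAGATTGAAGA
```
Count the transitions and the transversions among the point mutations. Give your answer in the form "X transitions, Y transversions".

Mismatches (1-based):
position 1: C→T (pyrimidine→pyrimidine, transition)
position 2: C→T (pyrimidine→pyrimidine, transition)
position 3: A→G (purine→purine, transition)
position 8: T→C (pyrimidine→pyrimidine, transition)
position 11: A→G (purine→purine, transition)
position 14: C→G (pyrimidine→purine, transversion)
position 15: G→A (purine→purine, transition)
position 18: A→G (purine→purine, transition)

7 transitions, 1 transversion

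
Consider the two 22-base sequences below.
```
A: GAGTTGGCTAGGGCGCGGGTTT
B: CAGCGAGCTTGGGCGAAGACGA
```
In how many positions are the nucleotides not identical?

The sequences differ at positions 1, 4, 5, 6, 10, 16, 17, 19, 20, 21, 22 (1-based) — 11 in total.

11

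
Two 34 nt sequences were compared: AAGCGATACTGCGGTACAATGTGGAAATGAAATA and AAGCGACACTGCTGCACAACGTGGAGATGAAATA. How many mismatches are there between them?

The sequences differ at positions 7, 13, 15, 20, 26 (1-based) — 5 in total.

5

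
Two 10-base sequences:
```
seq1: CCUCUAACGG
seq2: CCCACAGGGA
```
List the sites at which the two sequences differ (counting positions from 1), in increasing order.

3, 4, 5, 7, 8, 10

Differences at site 3 (U→C), site 4 (C→A), site 5 (U→C), site 7 (A→G), site 8 (C→G), site 10 (G→A).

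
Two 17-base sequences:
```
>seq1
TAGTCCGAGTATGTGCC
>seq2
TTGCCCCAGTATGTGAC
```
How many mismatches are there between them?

Mismatches (1-based): position 2: A→T; position 4: T→C; position 7: G→C; position 16: C→A.

4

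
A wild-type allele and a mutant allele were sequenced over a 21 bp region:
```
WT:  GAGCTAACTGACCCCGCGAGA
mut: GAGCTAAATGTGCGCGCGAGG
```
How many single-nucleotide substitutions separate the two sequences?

Comparing position by position, 5 positions differ: 8 (C/A), 11 (A/T), 12 (C/G), 14 (C/G), 21 (A/G).

5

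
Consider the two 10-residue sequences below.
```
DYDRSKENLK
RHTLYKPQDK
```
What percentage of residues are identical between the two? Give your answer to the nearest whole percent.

8 positions differ (1, 2, 3, 4, 5, 7, 8, 9), so 2 of 10 match: 2/10 = 20%.

20%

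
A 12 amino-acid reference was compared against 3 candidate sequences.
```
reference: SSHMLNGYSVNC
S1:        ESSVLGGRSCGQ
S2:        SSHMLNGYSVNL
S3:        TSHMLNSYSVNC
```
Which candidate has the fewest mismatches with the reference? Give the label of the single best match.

S2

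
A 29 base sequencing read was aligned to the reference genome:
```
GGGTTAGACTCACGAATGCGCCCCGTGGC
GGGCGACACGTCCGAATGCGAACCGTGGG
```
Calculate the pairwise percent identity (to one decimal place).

9 positions differ (4, 5, 7, 10, 11, 12, 21, 22, 29), so 20 of 29 match: 20/29 = 68.97%.

69.0%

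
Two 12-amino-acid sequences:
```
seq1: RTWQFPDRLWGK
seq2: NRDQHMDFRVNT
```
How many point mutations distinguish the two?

10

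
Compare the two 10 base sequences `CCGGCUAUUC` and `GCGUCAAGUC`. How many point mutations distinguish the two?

4

Mismatches (1-based): position 1: C→G; position 4: G→U; position 6: U→A; position 8: U→G.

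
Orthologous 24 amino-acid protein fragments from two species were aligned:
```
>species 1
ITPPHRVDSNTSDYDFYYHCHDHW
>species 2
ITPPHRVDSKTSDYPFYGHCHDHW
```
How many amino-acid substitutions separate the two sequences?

Mismatches (1-based): position 10: N→K; position 15: D→P; position 18: Y→G.

3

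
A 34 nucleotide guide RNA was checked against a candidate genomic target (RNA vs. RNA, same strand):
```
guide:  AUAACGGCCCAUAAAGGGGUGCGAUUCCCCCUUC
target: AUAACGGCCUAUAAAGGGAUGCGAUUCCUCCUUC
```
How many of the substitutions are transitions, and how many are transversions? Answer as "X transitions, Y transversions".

Transitions (purine↔purine or pyrimidine↔pyrimidine): 10 C→U, 19 G→A, 29 C→U.
Transversions (purine↔pyrimidine): none.

3 transitions, 0 transversions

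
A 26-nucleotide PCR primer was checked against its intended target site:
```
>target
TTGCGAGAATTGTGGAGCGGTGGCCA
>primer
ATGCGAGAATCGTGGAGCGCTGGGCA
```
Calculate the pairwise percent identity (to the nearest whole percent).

85%

Mismatches at positions 1, 11, 20, 24 (1-based): 4 of 26.
Identical positions: 22/26 = 84.62% → 85%.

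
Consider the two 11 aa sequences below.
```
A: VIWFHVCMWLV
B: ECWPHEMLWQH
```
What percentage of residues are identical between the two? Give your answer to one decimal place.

27.3%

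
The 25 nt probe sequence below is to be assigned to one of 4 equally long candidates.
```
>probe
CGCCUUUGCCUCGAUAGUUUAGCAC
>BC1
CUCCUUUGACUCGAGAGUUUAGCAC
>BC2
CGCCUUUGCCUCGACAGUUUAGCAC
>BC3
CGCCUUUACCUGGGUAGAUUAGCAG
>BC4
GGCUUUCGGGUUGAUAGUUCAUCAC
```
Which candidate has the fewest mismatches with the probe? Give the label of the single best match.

BC2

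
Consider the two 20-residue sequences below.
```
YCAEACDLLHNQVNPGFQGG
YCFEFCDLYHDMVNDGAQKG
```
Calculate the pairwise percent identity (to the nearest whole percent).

Mismatches at positions 3, 5, 9, 11, 12, 15, 17, 19 (1-based): 8 of 20.
Identical positions: 12/20 = 60% → 60%.

60%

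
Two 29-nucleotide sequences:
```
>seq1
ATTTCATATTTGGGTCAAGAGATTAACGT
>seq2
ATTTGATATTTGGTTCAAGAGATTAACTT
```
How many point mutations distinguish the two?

3

Comparing position by position, 3 positions differ: 5 (C/G), 14 (G/T), 28 (G/T).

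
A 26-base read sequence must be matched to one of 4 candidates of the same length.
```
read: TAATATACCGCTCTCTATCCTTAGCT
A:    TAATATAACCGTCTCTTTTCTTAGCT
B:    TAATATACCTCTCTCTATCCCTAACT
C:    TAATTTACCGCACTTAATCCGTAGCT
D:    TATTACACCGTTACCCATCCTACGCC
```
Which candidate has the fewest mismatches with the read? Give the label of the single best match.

Hamming distances to read — A: 5; B: 3; C: 5; D: 9.
Smallest is B with 3 mismatches.

B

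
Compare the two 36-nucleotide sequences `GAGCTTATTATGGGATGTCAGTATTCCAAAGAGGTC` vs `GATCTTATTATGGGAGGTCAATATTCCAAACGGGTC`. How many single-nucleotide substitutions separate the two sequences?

The sequences differ at sites 3, 16, 21, 31, 32 (1-based) — 5 in total.

5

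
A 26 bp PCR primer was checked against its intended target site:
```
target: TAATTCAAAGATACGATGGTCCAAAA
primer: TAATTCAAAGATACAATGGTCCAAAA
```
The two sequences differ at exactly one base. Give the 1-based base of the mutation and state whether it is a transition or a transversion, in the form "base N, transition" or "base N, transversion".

Base 15 changes G→A. G is a purine and A is a purine, so this is a transition.

base 15, transition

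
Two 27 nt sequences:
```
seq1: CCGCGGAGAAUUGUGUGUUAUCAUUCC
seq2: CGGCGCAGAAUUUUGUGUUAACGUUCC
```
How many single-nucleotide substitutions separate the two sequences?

5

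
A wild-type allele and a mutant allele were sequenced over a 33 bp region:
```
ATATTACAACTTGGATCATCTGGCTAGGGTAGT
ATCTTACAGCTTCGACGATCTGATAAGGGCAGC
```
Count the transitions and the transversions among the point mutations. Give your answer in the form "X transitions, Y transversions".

Mismatches (1-based):
base 3: A→C (purine→pyrimidine, transversion)
base 9: A→G (purine→purine, transition)
base 13: G→C (purine→pyrimidine, transversion)
base 16: T→C (pyrimidine→pyrimidine, transition)
base 17: C→G (pyrimidine→purine, transversion)
base 23: G→A (purine→purine, transition)
base 24: C→T (pyrimidine→pyrimidine, transition)
base 25: T→A (pyrimidine→purine, transversion)
base 30: T→C (pyrimidine→pyrimidine, transition)
base 33: T→C (pyrimidine→pyrimidine, transition)

6 transitions, 4 transversions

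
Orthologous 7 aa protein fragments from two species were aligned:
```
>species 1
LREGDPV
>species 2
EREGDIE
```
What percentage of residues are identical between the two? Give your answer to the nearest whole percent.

3 positions differ (1, 6, 7), so 4 of 7 match: 4/7 = 57.14%.

57%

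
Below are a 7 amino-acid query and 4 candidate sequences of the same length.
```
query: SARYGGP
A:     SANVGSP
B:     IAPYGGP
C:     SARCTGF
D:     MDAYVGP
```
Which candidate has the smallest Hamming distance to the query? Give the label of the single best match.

Hamming distances to query — A: 3; B: 2; C: 3; D: 4.
Smallest is B with 2 mismatches.

B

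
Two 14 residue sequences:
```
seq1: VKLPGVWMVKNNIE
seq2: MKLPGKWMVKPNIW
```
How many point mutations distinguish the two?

4

The sequences differ at residues 1, 6, 11, 14 (1-based) — 4 in total.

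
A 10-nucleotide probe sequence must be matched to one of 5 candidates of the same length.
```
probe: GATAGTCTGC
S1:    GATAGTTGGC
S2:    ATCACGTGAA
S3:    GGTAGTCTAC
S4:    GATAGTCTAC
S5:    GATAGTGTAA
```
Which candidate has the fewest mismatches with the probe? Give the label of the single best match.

Hamming distances to probe — S1: 2; S2: 9; S3: 2; S4: 1; S5: 3.
Smallest is S4 with 1 mismatch.

S4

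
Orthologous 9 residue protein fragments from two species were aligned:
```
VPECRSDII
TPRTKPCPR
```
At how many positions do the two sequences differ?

The sequences differ at positions 1, 3, 4, 5, 6, 7, 8, 9 (1-based) — 8 in total.

8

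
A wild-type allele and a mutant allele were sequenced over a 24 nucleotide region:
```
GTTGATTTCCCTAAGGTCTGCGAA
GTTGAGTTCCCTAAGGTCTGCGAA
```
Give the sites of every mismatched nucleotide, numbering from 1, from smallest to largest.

6

Differences at site 6 (T→G).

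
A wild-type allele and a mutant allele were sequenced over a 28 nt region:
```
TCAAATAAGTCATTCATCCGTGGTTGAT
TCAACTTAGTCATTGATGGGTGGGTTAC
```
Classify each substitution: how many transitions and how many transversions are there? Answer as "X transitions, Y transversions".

1 transition, 7 transversions

Transitions (purine↔purine or pyrimidine↔pyrimidine): 28 T→C.
Transversions (purine↔pyrimidine): 5 A→C, 7 A→T, 15 C→G, 18 C→G, 19 C→G, 24 T→G, 26 G→T.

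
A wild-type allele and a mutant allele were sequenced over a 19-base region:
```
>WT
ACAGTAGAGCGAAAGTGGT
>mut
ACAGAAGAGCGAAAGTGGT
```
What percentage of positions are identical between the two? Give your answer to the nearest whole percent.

95%

Mismatch at position 5 (1-based): 1 of 19.
Identical positions: 18/19 = 94.74% → 95%.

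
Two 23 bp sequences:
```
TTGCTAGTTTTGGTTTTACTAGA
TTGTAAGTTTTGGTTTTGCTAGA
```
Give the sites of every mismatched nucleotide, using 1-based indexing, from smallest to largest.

4, 5, 18

Scanning 1-based: 4: C/T; 5: T/A; 18: A/G.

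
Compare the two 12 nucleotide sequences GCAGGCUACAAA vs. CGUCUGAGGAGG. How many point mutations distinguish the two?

The sequences differ at bases 1, 2, 3, 4, 5, 6, 7, 8, 9, 11, 12 (1-based) — 11 in total.

11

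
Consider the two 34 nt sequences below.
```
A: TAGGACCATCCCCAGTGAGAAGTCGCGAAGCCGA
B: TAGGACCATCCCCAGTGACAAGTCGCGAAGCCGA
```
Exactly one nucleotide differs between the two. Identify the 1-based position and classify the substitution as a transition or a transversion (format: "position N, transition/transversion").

Position 19 changes G→C. G is a purine and C is a pyrimidine, so this is a transversion.

position 19, transversion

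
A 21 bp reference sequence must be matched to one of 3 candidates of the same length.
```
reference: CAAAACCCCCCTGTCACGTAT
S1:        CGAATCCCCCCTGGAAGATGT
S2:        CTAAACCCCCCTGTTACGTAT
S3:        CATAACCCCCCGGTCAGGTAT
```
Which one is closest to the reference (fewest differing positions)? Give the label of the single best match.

S2

S1 differs at 7 positions; S2 differs at 2 positions; S3 differs at 3 positions. The closest is S2.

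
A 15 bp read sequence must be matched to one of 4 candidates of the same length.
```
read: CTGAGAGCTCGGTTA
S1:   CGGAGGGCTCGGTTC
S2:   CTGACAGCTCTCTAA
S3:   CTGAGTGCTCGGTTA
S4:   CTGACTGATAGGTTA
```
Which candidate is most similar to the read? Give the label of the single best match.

S3

S1 differs at 3 positions; S2 differs at 4 positions; S3 differs at 1 position; S4 differs at 4 positions. The closest is S3.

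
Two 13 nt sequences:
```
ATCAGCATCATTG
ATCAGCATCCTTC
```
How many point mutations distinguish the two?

Comparing position by position, 2 positions differ: 10 (A/C), 13 (G/C).

2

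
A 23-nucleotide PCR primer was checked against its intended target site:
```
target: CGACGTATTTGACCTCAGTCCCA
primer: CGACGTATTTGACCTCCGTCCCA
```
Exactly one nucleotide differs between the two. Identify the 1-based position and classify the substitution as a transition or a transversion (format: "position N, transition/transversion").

Position 17 changes A→C. A is a purine and C is a pyrimidine, so this is a transversion.

position 17, transversion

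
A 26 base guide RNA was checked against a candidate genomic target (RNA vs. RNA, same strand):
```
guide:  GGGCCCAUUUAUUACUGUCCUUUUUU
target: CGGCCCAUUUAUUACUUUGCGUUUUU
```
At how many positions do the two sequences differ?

4

Mismatches (1-based): position 1: G→C; position 17: G→U; position 19: C→G; position 21: U→G.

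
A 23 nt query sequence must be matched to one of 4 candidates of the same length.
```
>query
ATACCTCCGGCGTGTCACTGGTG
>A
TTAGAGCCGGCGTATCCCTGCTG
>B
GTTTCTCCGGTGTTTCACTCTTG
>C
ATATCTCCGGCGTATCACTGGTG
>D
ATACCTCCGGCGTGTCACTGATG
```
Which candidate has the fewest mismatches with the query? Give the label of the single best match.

A differs at 7 positions; B differs at 7 positions; C differs at 2 positions; D differs at 1 position. The closest is D.

D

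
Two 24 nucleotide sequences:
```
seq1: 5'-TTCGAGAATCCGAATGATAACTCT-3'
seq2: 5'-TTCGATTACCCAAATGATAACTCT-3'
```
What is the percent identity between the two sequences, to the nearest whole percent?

83%

4 positions differ (6, 7, 9, 12), so 20 of 24 match: 20/24 = 83.33%.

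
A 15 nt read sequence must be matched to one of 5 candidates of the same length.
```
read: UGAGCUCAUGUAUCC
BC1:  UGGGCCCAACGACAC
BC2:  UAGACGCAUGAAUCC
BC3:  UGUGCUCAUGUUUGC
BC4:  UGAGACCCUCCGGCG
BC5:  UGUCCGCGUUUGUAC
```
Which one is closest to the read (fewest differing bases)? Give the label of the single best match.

BC3

Hamming distances to read — BC1: 7; BC2: 5; BC3: 3; BC4: 8; BC5: 7.
Smallest is BC3 with 3 mismatches.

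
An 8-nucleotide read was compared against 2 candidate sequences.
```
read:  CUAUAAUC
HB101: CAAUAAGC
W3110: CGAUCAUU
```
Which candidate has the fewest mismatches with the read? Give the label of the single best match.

HB101

HB101 differs at 2 bases; W3110 differs at 3 bases. The closest is HB101.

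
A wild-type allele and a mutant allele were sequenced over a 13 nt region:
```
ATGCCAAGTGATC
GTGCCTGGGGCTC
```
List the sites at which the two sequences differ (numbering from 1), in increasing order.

Differences at site 1 (A→G), site 6 (A→T), site 7 (A→G), site 9 (T→G), site 11 (A→C).

1, 6, 7, 9, 11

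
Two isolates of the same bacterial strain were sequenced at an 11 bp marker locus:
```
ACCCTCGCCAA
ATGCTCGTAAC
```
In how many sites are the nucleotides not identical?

The sequences differ at sites 2, 3, 8, 9, 11 (1-based) — 5 in total.

5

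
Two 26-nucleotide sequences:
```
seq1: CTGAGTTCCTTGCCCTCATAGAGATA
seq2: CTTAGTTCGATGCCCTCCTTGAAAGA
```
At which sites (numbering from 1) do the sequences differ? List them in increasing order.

Scanning 1-based: 3: G/T; 9: C/G; 10: T/A; 18: A/C; 20: A/T; 23: G/A; 25: T/G.

3, 9, 10, 18, 20, 23, 25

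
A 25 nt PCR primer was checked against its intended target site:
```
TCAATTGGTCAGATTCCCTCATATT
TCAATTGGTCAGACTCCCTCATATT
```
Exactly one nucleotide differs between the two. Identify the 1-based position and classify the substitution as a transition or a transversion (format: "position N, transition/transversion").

position 14, transition

Position 14 changes T→C. T is a pyrimidine and C is a pyrimidine, so this is a transition.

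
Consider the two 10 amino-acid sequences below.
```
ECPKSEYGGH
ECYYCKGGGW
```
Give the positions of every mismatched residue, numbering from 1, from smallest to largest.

3, 4, 5, 6, 7, 10

Differences at position 3 (P→Y), position 4 (K→Y), position 5 (S→C), position 6 (E→K), position 7 (Y→G), position 10 (H→W).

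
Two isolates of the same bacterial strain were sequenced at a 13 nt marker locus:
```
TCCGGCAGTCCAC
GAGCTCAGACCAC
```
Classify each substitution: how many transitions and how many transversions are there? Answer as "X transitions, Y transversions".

Transitions (purine↔purine or pyrimidine↔pyrimidine): none.
Transversions (purine↔pyrimidine): 1 T→G, 2 C→A, 3 C→G, 4 G→C, 5 G→T, 9 T→A.

0 transitions, 6 transversions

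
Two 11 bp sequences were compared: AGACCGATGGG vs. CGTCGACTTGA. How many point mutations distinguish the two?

7

Mismatches (1-based): position 1: A→C; position 3: A→T; position 5: C→G; position 6: G→A; position 7: A→C; position 9: G→T; position 11: G→A.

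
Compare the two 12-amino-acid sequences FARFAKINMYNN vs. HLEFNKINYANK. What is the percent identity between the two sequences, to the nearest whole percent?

42%

7 positions differ (1, 2, 3, 5, 9, 10, 12), so 5 of 12 match: 5/12 = 41.67%.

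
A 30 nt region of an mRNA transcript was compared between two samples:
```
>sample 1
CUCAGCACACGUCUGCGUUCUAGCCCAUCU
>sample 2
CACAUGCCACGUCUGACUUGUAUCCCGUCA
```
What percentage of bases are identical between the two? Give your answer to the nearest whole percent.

67%

Mismatches at positions 2, 5, 6, 7, 16, 17, 20, 23, 27, 30 (1-based): 10 of 30.
Identical positions: 20/30 = 66.67% → 67%.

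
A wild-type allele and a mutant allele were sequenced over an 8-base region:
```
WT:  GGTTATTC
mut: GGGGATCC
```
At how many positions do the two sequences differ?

Mismatches (1-based): position 3: T→G; position 4: T→G; position 7: T→C.

3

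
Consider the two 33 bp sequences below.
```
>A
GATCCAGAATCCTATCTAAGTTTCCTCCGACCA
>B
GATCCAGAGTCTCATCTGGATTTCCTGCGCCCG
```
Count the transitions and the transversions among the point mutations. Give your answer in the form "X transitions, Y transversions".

Transitions (purine↔purine or pyrimidine↔pyrimidine): 9 A→G, 12 C→T, 13 T→C, 18 A→G, 19 A→G, 20 G→A, 33 A→G.
Transversions (purine↔pyrimidine): 27 C→G, 30 A→C.

7 transitions, 2 transversions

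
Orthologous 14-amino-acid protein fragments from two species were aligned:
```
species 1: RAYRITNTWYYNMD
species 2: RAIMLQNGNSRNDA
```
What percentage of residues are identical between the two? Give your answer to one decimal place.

10 positions differ (3, 4, 5, 6, 8, 9, 10, 11, 13, 14), so 4 of 14 match: 4/14 = 28.57%.

28.6%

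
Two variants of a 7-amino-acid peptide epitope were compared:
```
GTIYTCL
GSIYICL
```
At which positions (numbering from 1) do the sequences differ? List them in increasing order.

Differences at position 2 (T→S), position 5 (T→I).

2, 5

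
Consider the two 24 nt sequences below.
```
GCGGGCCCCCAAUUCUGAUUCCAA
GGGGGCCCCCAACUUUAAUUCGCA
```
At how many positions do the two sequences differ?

6

Mismatches (1-based): position 2: C→G; position 13: U→C; position 15: C→U; position 17: G→A; position 22: C→G; position 23: A→C.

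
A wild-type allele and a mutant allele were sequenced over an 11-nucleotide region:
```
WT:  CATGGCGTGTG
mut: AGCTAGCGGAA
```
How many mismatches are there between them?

The sequences differ at bases 1, 2, 3, 4, 5, 6, 7, 8, 10, 11 (1-based) — 10 in total.

10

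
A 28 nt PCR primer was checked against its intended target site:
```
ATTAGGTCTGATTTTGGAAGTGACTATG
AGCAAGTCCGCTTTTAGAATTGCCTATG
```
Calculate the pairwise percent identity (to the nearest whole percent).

8 positions differ (2, 3, 5, 9, 11, 16, 20, 23), so 20 of 28 match: 20/28 = 71.43%.

71%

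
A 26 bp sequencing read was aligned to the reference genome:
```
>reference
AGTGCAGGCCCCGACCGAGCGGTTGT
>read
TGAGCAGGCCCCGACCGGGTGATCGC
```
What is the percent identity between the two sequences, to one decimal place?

73.1%

Mismatches at positions 1, 3, 18, 20, 22, 24, 26 (1-based): 7 of 26.
Identical positions: 19/26 = 73.08% → 73.1%.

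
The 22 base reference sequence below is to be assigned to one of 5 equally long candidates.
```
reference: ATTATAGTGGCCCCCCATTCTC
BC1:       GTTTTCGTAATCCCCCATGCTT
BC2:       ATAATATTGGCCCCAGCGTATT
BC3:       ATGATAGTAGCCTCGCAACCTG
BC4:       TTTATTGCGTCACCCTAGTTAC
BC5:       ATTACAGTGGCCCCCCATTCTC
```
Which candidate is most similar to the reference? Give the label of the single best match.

BC5

BC1 differs at 8 sites; BC2 differs at 8 sites; BC3 differs at 7 sites; BC4 differs at 9 sites; BC5 differs at 1 site. The closest is BC5.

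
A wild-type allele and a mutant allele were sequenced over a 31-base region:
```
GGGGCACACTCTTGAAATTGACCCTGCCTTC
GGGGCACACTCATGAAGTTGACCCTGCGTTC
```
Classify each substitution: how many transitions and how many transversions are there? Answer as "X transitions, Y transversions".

Mismatches (1-based):
base 12: T→A (pyrimidine→purine, transversion)
base 17: A→G (purine→purine, transition)
base 28: C→G (pyrimidine→purine, transversion)

1 transition, 2 transversions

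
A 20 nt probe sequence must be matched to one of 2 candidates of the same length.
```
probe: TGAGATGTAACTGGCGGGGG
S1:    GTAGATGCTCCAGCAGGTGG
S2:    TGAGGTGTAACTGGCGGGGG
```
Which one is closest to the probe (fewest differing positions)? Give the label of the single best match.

S2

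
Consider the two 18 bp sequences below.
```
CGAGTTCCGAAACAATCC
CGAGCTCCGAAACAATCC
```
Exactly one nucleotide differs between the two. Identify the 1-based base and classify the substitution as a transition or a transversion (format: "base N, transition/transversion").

base 5, transition

The sequences differ only at base 5: T→C (pyrimidine→pyrimidine), a transition.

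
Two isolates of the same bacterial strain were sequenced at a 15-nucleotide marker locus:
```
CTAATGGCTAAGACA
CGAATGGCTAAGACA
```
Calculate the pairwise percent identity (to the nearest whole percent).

Mismatch at position 2 (1-based): 1 of 15.
Identical positions: 14/15 = 93.33% → 93%.

93%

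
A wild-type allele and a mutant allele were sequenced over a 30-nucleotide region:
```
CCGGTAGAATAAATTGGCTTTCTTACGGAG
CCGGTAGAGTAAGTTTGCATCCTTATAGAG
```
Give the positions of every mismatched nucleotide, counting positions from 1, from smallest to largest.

Scanning 1-based: 9: A/G; 13: A/G; 16: G/T; 19: T/A; 21: T/C; 26: C/T; 27: G/A.

9, 13, 16, 19, 21, 26, 27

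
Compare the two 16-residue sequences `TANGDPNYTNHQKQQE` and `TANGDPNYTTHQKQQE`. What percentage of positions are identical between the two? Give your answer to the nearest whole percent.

94%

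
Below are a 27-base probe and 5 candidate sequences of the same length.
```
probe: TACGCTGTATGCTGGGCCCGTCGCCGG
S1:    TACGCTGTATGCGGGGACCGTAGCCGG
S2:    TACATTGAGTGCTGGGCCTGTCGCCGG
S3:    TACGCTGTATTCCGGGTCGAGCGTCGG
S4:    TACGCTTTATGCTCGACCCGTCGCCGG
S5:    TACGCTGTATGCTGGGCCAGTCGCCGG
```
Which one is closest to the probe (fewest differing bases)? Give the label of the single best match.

S1 differs at 3 bases; S2 differs at 5 bases; S3 differs at 7 bases; S4 differs at 3 bases; S5 differs at 1 base. The closest is S5.

S5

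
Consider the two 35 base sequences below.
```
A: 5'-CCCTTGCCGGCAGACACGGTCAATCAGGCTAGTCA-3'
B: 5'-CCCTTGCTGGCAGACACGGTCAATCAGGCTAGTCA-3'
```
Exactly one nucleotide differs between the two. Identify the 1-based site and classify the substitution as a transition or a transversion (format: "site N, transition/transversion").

Site 8 changes C→T. C is a pyrimidine and T is a pyrimidine, so this is a transition.

site 8, transition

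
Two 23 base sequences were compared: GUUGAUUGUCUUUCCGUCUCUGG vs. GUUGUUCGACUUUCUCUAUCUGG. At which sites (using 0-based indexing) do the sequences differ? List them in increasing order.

Differences at site 4 (A→U), site 6 (U→C), site 8 (U→A), site 14 (C→U), site 15 (G→C), site 17 (C→A).

4, 6, 8, 14, 15, 17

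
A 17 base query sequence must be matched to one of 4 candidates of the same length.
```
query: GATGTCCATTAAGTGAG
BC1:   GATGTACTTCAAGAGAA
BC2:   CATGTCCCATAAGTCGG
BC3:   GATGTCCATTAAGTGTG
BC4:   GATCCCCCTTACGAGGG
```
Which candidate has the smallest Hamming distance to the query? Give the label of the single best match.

BC1 differs at 5 positions; BC2 differs at 5 positions; BC3 differs at 1 position; BC4 differs at 6 positions. The closest is BC3.

BC3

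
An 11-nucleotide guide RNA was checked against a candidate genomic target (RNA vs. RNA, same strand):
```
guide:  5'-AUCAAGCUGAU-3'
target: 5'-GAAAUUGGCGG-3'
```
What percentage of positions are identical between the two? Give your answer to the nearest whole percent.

10 positions differ (1, 2, 3, 5, 6, 7, 8, 9, 10, 11), so 1 of 11 match: 1/11 = 9.091%.

9%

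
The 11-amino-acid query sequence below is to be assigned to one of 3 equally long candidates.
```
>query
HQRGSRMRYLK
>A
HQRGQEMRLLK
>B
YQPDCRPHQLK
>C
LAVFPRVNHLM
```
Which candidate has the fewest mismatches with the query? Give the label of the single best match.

A differs at 3 residues; B differs at 7 residues; C differs at 9 residues. The closest is A.

A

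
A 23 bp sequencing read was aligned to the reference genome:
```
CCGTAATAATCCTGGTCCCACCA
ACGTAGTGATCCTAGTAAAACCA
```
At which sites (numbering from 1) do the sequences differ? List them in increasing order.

1, 6, 8, 14, 17, 18, 19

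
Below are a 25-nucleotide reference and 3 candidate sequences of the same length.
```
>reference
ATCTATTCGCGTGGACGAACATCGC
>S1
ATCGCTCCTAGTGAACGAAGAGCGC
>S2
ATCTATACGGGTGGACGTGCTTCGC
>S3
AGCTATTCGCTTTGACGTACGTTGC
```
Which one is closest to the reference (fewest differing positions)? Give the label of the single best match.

S2

S1 differs at 8 positions; S2 differs at 5 positions; S3 differs at 6 positions. The closest is S2.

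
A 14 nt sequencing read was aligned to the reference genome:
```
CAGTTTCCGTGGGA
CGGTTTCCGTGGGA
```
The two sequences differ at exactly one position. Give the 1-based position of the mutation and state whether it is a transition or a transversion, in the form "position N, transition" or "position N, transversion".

position 2, transition

The sequences differ only at position 2: A→G (purine→purine), a transition.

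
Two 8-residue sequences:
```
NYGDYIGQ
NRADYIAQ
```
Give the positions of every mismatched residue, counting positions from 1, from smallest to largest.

Differences at position 2 (Y→R), position 3 (G→A), position 7 (G→A).

2, 3, 7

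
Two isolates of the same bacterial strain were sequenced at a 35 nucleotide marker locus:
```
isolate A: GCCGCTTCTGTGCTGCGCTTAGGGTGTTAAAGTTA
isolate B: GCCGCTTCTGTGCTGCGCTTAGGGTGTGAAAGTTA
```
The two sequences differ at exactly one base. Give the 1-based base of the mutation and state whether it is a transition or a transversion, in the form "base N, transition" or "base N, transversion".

The sequences differ only at base 28: T→G (pyrimidine→purine), a transversion.

base 28, transversion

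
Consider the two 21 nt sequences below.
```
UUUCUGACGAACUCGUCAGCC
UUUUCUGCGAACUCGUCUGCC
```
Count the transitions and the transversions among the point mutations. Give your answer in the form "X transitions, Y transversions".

3 transitions, 2 transversions

Mismatches (1-based):
site 4: C→U (pyrimidine→pyrimidine, transition)
site 5: U→C (pyrimidine→pyrimidine, transition)
site 6: G→U (purine→pyrimidine, transversion)
site 7: A→G (purine→purine, transition)
site 18: A→U (purine→pyrimidine, transversion)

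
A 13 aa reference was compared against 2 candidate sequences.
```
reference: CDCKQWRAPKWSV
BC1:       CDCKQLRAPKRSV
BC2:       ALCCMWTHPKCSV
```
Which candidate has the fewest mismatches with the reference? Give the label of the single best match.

Hamming distances to reference — BC1: 2; BC2: 7.
Smallest is BC1 with 2 mismatches.

BC1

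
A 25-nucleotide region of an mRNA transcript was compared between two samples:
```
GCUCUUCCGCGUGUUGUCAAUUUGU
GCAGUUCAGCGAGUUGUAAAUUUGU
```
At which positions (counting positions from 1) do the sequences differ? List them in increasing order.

3, 4, 8, 12, 18

Differences at position 3 (U→A), position 4 (C→G), position 8 (C→A), position 12 (U→A), position 18 (C→A).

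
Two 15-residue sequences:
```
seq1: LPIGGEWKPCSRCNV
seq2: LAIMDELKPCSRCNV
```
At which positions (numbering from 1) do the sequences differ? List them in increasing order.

2, 4, 5, 7

Scanning 1-based: 2: P/A; 4: G/M; 5: G/D; 7: W/L.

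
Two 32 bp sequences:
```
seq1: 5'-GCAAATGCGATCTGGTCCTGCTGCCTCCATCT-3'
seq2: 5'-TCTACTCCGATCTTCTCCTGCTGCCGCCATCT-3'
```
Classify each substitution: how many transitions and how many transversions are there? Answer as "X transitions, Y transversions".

0 transitions, 7 transversions

Transitions (purine↔purine or pyrimidine↔pyrimidine): none.
Transversions (purine↔pyrimidine): 1 G→T, 3 A→T, 5 A→C, 7 G→C, 14 G→T, 15 G→C, 26 T→G.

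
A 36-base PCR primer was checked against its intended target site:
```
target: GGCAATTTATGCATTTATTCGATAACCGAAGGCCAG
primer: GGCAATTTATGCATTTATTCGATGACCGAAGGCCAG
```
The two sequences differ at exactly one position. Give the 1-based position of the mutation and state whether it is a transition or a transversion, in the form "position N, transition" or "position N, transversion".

Position 24 changes A→G. A is a purine and G is a purine, so this is a transition.

position 24, transition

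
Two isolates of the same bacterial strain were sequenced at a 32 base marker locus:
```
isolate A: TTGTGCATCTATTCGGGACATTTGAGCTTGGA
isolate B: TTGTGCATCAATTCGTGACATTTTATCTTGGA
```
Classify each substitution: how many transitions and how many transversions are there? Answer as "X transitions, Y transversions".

0 transitions, 4 transversions

Transitions (purine↔purine or pyrimidine↔pyrimidine): none.
Transversions (purine↔pyrimidine): 10 T→A, 16 G→T, 24 G→T, 26 G→T.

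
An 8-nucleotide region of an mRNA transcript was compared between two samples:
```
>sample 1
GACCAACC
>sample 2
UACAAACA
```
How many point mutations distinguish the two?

3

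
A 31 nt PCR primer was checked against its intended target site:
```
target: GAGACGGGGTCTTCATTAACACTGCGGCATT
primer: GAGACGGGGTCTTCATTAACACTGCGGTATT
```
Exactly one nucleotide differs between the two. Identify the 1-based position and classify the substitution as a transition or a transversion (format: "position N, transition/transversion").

position 28, transition

The sequences differ only at position 28: C→T (pyrimidine→pyrimidine), a transition.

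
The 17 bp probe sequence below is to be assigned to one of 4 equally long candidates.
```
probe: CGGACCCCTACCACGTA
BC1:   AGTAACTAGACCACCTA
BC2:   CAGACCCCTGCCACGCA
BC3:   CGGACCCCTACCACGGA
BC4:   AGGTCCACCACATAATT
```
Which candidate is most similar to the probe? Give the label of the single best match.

BC1 differs at 7 positions; BC2 differs at 3 positions; BC3 differs at 1 position; BC4 differs at 9 positions. The closest is BC3.

BC3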